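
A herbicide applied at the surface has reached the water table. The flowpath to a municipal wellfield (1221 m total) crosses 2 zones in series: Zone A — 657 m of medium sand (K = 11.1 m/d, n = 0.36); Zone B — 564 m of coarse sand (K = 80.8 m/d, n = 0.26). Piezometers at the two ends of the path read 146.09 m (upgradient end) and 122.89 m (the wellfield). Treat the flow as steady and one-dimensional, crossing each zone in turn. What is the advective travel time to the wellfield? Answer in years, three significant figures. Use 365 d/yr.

2.99 years

Total head drop ΔH = 146.09 − 122.89 = 23.20 m
Continuity: the same q passes through each zone, so ΔH = q·Σ(L_j/K_j) — the zones act as resistances in series.
Σ(L/K) = 657/11.1 + 564/80.8 = 59.19 + 6.980 = 66.17 d
q = ΔH / Σ(L/K) = 23.20 / 66.17 = 0.3506 m/d (same in every zone)
Zone A: v = q/n = 0.3506/0.36 = 0.9739 m/d → t_A = 657/0.9739 = 674.6 d
Zone B: v = q/n = 0.3506/0.26 = 1.349 m/d → t_B = 564/1.349 = 418.2 d
Total t = 674.6 + 418.2 = 1093 d
   = 1093 / 365 = 2.99 yr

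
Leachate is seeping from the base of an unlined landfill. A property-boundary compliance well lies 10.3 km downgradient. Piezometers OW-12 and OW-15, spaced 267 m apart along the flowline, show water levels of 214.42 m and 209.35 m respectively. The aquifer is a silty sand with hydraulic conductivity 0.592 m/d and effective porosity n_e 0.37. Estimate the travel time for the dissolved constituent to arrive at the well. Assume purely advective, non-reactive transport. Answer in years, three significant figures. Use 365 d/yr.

Hydraulic gradient i = (214.42 − 209.35) / 267 = 5.07 / 267 = 0.01899
Specific discharge q = 0.592 × 0.01899 = 0.01124 m/d
Average linear velocity = 0.01124 / 0.37 = 0.03038 m/d
L = 10.3 km = 10300 m
t = L / v = 10300 / 0.03038 = 339000 d
   = 339000 / 365 = 929 yr

929 years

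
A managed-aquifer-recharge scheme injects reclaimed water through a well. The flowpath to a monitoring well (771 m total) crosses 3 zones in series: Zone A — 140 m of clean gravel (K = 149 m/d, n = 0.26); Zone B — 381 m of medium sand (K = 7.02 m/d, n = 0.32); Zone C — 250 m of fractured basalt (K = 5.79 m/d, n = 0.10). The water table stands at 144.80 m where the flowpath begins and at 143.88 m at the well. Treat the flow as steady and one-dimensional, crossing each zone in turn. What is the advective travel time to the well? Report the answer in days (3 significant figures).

19600 days

Total head drop ΔH = 144.80 − 143.88 = 0.92 m
Steady 1-D flow in series ⇒ the Darcy flux q is identical in every zone and the zone head losses add (resistances L/K in series).
Σ(L/K) = 140/149 + 381/7.02 + 250/5.79 = 0.9396 + 54.27 + 43.18 = 98.39 d
q = ΔH / Σ(L/K) = 0.92 / 98.39 = 0.009350 m/d (same in every zone)
Zone A: v = q/n = 0.009350/0.26 = 0.03596 m/d → t_A = 140/0.03596 = 3893 d
Zone B: v = q/n = 0.009350/0.32 = 0.02922 m/d → t_B = 381/0.02922 = 13040 d
Zone C: v = q/n = 0.009350/0.10 = 0.09350 m/d → t_C = 250/0.09350 = 2674 d
Total t = 3893 + 13040 + 2674 = 19610 d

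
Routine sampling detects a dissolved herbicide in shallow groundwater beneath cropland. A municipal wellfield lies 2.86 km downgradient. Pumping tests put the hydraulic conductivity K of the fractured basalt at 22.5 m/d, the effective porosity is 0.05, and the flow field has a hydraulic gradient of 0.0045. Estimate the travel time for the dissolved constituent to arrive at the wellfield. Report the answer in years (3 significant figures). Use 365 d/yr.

3.87 years

q = Ki = 22.5 × 0.0045 = 0.1012 m/d
Average linear velocity = 0.1012 / 0.05 = 2.025 m/d
L = 2.86 km = 2860 m
t = L / v = 2860 / 2.025 = 1412 d
   = 1412 / 365 = 3.87 yr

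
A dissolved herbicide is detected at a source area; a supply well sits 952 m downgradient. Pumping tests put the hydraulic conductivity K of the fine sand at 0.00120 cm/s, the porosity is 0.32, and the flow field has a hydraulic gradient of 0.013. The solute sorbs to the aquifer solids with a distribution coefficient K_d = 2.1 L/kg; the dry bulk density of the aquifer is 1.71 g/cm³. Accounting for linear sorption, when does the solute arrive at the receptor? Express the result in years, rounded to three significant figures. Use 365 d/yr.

757 years

K = 0.00120 cm/s × 864 = 1.037 m/d
Specific discharge q = 1.037 × 0.013 = 0.01348 m/d
Seepage velocity v = q / n = 0.01348 / 0.32 = 0.04212 m/d
Retardation R = 1 + ρ_b·K_d/n = 1 + 1.71×2.1/0.32 = 12.22
Contaminant velocity v_c = v/R = 0.04212/12.22 = 0.003446 m/d
t = L/v_c = 952/0.003446 = 276200 d
   = 276200/365 = 757 yr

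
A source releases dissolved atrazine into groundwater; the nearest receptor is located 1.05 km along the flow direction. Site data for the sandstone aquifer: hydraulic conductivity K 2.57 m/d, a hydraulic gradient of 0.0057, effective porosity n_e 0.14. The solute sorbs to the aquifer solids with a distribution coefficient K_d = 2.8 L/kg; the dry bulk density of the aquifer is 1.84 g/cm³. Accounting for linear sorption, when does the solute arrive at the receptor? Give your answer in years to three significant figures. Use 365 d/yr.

Darcy flux q = K·i = 2.57 × 0.0057 = 0.01465 m/d
v_s = q/n_e = 0.01465/0.14 = 0.1046 m/d
Retardation R = 1 + ρ_b·K_d/n = 1 + 1.84×2.8/0.14 = 37.80
Contaminant velocity v_c = v/R = 0.1046/37.80 = 0.002768 m/d
L = 1.05 km = 1050 m
t = L/v_c = 1050/0.002768 = 379300 d
   = 379300/365 = 1040 yr

1040 years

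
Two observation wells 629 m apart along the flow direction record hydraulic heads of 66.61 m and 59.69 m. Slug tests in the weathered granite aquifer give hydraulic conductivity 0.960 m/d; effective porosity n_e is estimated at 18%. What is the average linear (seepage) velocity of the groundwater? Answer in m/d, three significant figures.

Hydraulic gradient i = (66.61 − 59.69) / 629 = 6.92 / 629 = 0.01100
q = Ki = 0.960 × 0.01100 = 0.01056 m/d
Average linear velocity = 0.01056 / 0.18 = 0.05868 m/d

0.0587 m/d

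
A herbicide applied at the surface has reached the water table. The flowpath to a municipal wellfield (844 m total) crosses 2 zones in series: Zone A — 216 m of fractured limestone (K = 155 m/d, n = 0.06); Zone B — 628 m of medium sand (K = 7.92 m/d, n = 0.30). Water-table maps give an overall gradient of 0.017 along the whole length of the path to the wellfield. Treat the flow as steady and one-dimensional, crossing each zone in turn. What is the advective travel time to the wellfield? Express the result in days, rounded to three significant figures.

1130 days

Continuity: the same q passes through each zone, so ΔH = q·Σ(L_j/K_j) — the zones act as resistances in series.
Σ(L/K) = 216/155 + 628/7.92 = 1.394 + 79.29 = 80.69 d
K_eq = L_total / Σ(L/K) = 844 / 80.69 = 10.46 m/d
q = K_eq · i = 10.46 × 0.017 = 0.1778 m/d (same in every zone)
Zone A: v = q/n = 0.1778/0.06 = 2.964 m/d → t_A = 216/2.964 = 72.88 d
Zone B: v = q/n = 0.1778/0.30 = 0.5927 m/d → t_B = 628/0.5927 = 1059 d
Total t = 72.88 + 1059 = 1132 d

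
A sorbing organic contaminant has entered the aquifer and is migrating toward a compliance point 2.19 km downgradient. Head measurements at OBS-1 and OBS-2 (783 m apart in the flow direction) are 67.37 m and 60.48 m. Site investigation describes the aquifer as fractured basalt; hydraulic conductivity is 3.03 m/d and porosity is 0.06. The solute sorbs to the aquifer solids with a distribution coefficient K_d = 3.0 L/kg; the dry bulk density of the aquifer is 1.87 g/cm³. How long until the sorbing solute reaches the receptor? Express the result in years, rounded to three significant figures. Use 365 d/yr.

1280 years

Hydraulic gradient i = (67.37 − 60.48) / 783 = 6.89 / 783 = 0.008799
q = Ki = 3.03 × 0.008799 = 0.02666 m/d
v = Ki/n = 3.03·0.008799/0.06 = 0.4444 m/d
Retardation R = 1 + ρ_b·K_d/n = 1 + 1.87×3.0/0.06 = 94.50
Contaminant velocity v_c = v/R = 0.4444/94.50 = 0.004702 m/d
L = 2.19 km = 2190 m
t = L/v_c = 2190/0.004702 = 465700 d
   = 465700/365 = 1280 yr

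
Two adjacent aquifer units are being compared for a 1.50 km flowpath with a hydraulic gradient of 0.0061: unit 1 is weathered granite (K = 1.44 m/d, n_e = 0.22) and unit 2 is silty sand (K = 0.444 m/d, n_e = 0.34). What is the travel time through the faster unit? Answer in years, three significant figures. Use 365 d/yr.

Unit 1 (weathered granite): v = 1.44×0.0061/0.22 = 0.03993 m/d, t = 1500/0.03993 = 37570 d
Unit 2 (silty sand): v = 0.444×0.0061/0.34 = 0.007966 m/d, t = 1500/0.007966 = 188300 d
Faster: 37570 d / 365 = 103 yr

103 years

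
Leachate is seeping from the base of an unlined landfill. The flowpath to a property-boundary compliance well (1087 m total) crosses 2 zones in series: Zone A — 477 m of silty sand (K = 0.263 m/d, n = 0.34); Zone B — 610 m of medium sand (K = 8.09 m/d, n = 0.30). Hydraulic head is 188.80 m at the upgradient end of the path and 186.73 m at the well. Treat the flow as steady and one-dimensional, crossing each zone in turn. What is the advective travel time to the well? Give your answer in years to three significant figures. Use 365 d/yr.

Total head drop ΔH = 188.80 − 186.73 = 2.07 m
Continuity: the same q passes through each zone, so ΔH = q·Σ(L_j/K_j) — the zones act as resistances in series.
Σ(L/K) = 477/0.263 + 610/8.09 = 1814 + 75.40 = 1889 d
q = ΔH / Σ(L/K) = 2.07 / 1889 = 0.001096 m/d (same in every zone)
Zone A: v = q/n = 0.001096/0.34 = 0.003223 m/d → t_A = 477/0.003223 = 148000 d
Zone B: v = q/n = 0.001096/0.30 = 0.003653 m/d → t_B = 610/0.003653 = 167000 d
Total t = 148000 + 167000 = 315000 d
   = 315000 / 365 = 863 yr

863 years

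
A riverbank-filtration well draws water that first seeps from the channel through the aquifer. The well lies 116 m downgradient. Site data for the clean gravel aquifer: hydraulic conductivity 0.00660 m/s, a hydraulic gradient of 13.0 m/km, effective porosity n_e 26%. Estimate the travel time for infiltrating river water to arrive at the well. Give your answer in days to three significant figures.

4.07 days

K = 0.00660 m/s × 86400 s/d = 570.2 m/d
Specific discharge q = 570.2 × 0.013 = 7.413 m/d
Average linear velocity = 7.413 / 0.26 = 28.51 m/d
t = L / v = 116 / 28.51 = 4.068 d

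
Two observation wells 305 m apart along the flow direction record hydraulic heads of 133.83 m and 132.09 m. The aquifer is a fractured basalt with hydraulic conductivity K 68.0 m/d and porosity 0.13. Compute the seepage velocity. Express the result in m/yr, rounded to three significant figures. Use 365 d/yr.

Hydraulic gradient i = (133.83 − 132.09) / 305 = 1.74 / 305 = 0.005705
q = Ki = 68.0 × 0.005705 = 0.3879 m/d
v_s = q/n_e = 0.3879/0.13 = 2.984 m/d
   = 2.984 × 365 = 1090 m/yr

1090 m/yr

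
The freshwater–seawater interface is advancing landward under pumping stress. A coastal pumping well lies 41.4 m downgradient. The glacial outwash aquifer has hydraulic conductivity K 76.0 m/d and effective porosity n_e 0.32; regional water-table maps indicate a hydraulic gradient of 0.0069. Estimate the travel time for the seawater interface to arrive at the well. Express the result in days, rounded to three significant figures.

Specific discharge q = 76.0 × 0.0069 = 0.5244 m/d
v = Ki/n = 76.0·0.0069/0.32 = 1.639 m/d
t = L / v = 41.4 / 1.639 = 25.26 d

25.3 days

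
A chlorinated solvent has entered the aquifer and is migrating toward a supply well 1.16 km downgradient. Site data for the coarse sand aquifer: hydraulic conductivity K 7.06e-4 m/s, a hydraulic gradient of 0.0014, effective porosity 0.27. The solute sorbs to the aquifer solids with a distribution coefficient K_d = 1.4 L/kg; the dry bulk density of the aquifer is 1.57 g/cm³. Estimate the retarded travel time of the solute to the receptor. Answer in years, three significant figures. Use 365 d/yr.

K = 7.06e-4 m/s × 86400 s/d = 61.00 m/d
q = Ki = 61.00 × 0.0014 = 0.08540 m/d
v_s = q/n_e = 0.08540/0.27 = 0.3163 m/d
Retardation R = 1 + ρ_b·K_d/n = 1 + 1.57×1.4/0.27 = 9.141
Contaminant velocity v_c = v/R = 0.3163/9.141 = 0.03460 m/d
L = 1.16 km = 1160 m
t = L/v_c = 1160/0.03460 = 33520 d
   = 33520/365 = 91.8 yr

91.8 years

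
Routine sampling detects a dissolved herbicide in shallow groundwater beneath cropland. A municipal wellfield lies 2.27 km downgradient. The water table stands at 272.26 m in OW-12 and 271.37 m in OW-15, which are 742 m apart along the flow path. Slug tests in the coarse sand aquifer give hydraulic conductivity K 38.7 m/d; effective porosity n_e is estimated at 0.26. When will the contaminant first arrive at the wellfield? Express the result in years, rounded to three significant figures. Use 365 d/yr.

34.8 years

Hydraulic gradient i = (272.26 − 271.37) / 742 = 0.89 / 742 = 0.001199
Darcy flux q = K·i = 38.7 × 0.001199 = 0.04642 m/d
v_s = q/n_e = 0.04642/0.26 = 0.1785 m/d
L = 2.27 km = 2270 m
t = L / v = 2270 / 0.1785 = 12710 d
   = 12710 / 365 = 34.8 yr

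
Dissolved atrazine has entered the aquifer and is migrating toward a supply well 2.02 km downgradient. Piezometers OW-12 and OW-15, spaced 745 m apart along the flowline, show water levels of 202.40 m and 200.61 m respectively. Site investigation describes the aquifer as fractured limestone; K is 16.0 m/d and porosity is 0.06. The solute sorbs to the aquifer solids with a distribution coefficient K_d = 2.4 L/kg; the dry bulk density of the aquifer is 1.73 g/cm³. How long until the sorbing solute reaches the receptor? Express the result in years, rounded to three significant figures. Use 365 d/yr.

Hydraulic gradient i = (202.40 − 200.61) / 745 = 1.79 / 745 = 0.002403
Darcy flux q = K·i = 16.0 × 0.002403 = 0.03844 m/d
Average linear velocity = 0.03844 / 0.06 = 0.6407 m/d
Retardation R = 1 + ρ_b·K_d/n = 1 + 1.73×2.4/0.06 = 70.20
Contaminant velocity v_c = v/R = 0.6407/70.20 = 0.009127 m/d
L = 2.02 km = 2020 m
t = L/v_c = 2020/0.009127 = 221300 d
   = 221300/365 = 606 yr

606 years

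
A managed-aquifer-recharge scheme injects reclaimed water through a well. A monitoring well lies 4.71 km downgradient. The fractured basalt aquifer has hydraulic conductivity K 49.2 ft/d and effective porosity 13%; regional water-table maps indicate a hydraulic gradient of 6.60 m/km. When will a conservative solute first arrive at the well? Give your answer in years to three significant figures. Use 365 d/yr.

K = 49.2 ft/d × 0.3048 = 15.00 m/d
Specific discharge q = 15.00 × 0.0066 = 0.09897 m/d
v = Ki/n = 15.00·0.0066/0.13 = 0.7613 m/d
L = 4.71 km = 4710 m
t = L / v = 4710 / 0.7613 = 6186 d
   = 6186 / 365 = 16.9 yr

16.9 years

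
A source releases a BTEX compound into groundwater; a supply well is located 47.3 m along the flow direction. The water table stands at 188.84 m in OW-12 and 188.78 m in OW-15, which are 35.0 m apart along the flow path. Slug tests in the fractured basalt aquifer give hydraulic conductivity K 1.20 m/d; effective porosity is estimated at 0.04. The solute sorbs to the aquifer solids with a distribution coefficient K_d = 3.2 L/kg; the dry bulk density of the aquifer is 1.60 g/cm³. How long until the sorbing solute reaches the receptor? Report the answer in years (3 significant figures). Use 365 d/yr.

Hydraulic gradient i = (188.84 − 188.78) / 35.0 = 0.06 / 35.0 = 0.001714
q = Ki = 1.20 × 0.001714 = 0.002057 m/d
Average linear velocity = 0.002057 / 0.04 = 0.05143 m/d
Retardation R = 1 + ρ_b·K_d/n = 1 + 1.60×3.2/0.04 = 129.0
Contaminant velocity v_c = v/R = 0.05143/129.0 = 3.987e-4 m/d
t = L/v_c = 47.3/3.987e-4 = 118600 d
   = 118600/365 = 325 yr

325 years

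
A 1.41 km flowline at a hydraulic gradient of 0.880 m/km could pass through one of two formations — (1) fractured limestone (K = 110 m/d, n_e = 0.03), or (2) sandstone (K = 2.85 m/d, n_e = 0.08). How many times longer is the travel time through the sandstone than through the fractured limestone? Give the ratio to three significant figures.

103

Unit 1 (fractured limestone): v = 110×8.8e-4/0.03 = 3.227 m/d, t = 1410/3.227 = 437.0 d
Unit 2 (sandstone): v = 2.85×8.8e-4/0.08 = 0.03135 m/d, t = 1410/0.03135 = 44980 d
t(sandstone) / t(fractured limestone) = 44980/437.0 = 103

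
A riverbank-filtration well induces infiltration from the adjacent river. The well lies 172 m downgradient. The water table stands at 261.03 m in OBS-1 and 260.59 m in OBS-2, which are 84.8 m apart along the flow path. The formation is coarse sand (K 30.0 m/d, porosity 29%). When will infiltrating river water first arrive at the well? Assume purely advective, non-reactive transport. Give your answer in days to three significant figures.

Hydraulic gradient i = (261.03 − 260.59) / 84.8 = 0.44 / 84.8 = 0.005189
Darcy flux q = K·i = 30.0 × 0.005189 = 0.1557 m/d
v = Ki/n = 30.0·0.005189/0.29 = 0.5368 m/d
t = L / v = 172 / 0.5368 = 320.4 d

320 days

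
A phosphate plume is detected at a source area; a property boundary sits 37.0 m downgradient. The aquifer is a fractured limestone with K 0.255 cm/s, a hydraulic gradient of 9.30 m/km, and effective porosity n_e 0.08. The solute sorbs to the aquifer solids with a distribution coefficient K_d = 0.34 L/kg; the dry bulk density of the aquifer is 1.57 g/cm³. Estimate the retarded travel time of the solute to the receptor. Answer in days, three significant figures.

K = 0.255 cm/s × 864 = 220.3 m/d
q = Ki = 220.3 × 0.0093 = 2.049 m/d
v_s = q/n_e = 2.049/0.08 = 25.61 m/d
Retardation R = 1 + ρ_b·K_d/n = 1 + 1.57×0.34/0.08 = 7.673
Contaminant velocity v_c = v/R = 25.61/7.673 = 3.338 m/d
t = L/v_c = 37.0/3.338 = 11.08 d

11.1 days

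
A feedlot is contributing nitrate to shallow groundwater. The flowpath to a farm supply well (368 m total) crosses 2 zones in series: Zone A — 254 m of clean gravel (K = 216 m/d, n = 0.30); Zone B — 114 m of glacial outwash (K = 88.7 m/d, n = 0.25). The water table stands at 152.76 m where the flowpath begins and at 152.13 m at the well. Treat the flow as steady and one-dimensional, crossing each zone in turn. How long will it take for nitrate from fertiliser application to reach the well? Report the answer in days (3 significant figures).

409 days

Total head drop ΔH = 152.76 − 152.13 = 0.63 m
Steady 1-D flow in series ⇒ the Darcy flux q is identical in every zone and the zone head losses add (resistances L/K in series).
Σ(L/K) = 254/216 + 114/88.7 = 1.176 + 1.285 = 2.461 d
q = ΔH / Σ(L/K) = 0.63 / 2.461 = 0.2560 m/d (same in every zone)
Zone A: v = q/n = 0.2560/0.30 = 0.8533 m/d → t_A = 254/0.8533 = 297.7 d
Zone B: v = q/n = 0.2560/0.25 = 1.024 m/d → t_B = 114/1.024 = 111.3 d
Total t = 297.7 + 111.3 = 409.0 d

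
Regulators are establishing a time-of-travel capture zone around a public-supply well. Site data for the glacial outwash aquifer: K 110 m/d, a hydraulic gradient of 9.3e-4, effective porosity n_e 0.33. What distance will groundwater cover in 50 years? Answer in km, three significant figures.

q = Ki = 110 × 9.3e-4 = 0.1023 m/d
v_s = q/n_e = 0.1023/0.33 = 0.3100 m/d
T = 50 yr × 365 = 18250 d
L = v × T = 0.3100 × 18250 = 5658 m
   = 5.66 km

5.66 km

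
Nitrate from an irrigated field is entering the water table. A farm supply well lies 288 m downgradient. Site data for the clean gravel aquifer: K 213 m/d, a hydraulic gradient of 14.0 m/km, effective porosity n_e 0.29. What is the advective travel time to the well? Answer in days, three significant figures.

28.0 days

Darcy flux q = K·i = 213 × 0.014 = 2.982 m/d
Seepage velocity v = q / n = 2.982 / 0.29 = 10.28 m/d
t = L / v = 288 / 10.28 = 28.01 d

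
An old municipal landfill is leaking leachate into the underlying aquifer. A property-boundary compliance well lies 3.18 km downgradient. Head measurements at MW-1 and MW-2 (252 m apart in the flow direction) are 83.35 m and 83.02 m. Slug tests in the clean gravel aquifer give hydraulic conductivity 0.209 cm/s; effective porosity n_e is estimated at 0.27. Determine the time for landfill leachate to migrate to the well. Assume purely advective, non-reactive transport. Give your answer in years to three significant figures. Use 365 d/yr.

9.95 years

Hydraulic gradient i = (83.35 − 83.02) / 252 = 0.33 / 252 = 0.001310
K = 0.209 cm/s × 864 = 180.6 m/d
Darcy flux q = K·i = 180.6 × 0.001310 = 0.2365 m/d
v = Ki/n = 180.6·0.001310/0.27 = 0.8758 m/d
L = 3.18 km = 3180 m
t = L / v = 3180 / 0.8758 = 3631 d
   = 3631 / 365 = 9.95 yr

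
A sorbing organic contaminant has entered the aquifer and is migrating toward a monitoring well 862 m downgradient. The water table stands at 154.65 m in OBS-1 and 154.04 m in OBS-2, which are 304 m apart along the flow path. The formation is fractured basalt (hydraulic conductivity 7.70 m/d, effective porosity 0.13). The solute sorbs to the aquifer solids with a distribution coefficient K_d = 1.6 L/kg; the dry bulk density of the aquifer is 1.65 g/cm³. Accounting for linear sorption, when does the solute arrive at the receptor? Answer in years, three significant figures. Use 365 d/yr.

Hydraulic gradient i = (154.65 − 154.04) / 304 = 0.61 / 304 = 0.002007
q = Ki = 7.70 × 0.002007 = 0.01545 m/d
v = Ki/n = 7.70·0.002007/0.13 = 0.1189 m/d
Retardation R = 1 + ρ_b·K_d/n = 1 + 1.65×1.6/0.13 = 21.31
Contaminant velocity v_c = v/R = 0.1189/21.31 = 0.005578 m/d
t = L/v_c = 862/0.005578 = 154500 d
   = 154500/365 = 423 yr

423 years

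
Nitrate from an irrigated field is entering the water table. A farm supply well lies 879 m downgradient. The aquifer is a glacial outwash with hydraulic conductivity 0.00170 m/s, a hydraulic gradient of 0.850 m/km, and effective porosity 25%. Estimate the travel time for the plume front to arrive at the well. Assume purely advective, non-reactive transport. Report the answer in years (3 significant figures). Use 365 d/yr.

K = 0.00170 m/s × 86400 s/d = 146.9 m/d
Darcy flux q = K·i = 146.9 × 8.5e-4 = 0.1248 m/d
Seepage velocity v = q / n = 0.1248 / 0.25 = 0.4994 m/d
t = L / v = 879 / 0.4994 = 1760 d
   = 1760 / 365 = 4.82 yr

4.82 years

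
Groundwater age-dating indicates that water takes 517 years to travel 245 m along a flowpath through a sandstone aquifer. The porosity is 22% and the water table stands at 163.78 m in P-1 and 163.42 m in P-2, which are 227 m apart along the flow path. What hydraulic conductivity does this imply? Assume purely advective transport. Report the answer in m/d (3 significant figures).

Hydraulic gradient i = (163.78 − 163.42) / 227 = 0.36 / 227 = 0.001586
t = 517 years = 188700 d
v = L / t = 245 / 188700 = 0.001298 m/d
K = v · n / i = 0.001298 × 0.22 / 0.001586 = 0.180 m/d

0.180 m/d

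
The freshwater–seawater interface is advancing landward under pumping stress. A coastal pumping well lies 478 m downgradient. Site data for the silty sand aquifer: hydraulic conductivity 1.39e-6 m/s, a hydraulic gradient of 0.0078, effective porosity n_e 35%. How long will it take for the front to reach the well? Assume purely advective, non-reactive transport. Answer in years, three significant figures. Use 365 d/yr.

489 years

K = 1.39e-6 m/s × 86400 s/d = 0.1201 m/d
Specific discharge q = 0.1201 × 0.0078 = 9.367e-4 m/d
Seepage velocity v = q / n = 9.367e-4 / 0.35 = 0.002676 m/d
t = L / v = 478 / 0.002676 = 178600 d
   = 178600 / 365 = 489 yr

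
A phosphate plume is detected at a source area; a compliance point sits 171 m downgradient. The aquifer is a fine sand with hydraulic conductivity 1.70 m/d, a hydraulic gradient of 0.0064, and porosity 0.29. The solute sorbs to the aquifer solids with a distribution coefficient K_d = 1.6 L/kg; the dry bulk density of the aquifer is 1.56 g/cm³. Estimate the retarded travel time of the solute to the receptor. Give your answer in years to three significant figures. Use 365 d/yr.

120 years

q = Ki = 1.70 × 0.0064 = 0.01088 m/d
v = Ki/n = 1.70·0.0064/0.29 = 0.03752 m/d
Retardation R = 1 + ρ_b·K_d/n = 1 + 1.56×1.6/0.29 = 9.607
Contaminant velocity v_c = v/R = 0.03752/9.607 = 0.003905 m/d
t = L/v_c = 171/0.003905 = 43790 d
   = 43790/365 = 120 yr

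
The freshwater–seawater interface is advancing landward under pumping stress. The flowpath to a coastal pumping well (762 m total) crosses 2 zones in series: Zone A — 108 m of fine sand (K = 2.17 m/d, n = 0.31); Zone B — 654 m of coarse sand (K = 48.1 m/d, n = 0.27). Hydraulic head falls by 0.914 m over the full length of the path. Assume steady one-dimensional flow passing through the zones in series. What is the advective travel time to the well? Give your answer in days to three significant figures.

14600 days

Steady 1-D flow in series ⇒ the Darcy flux q is identical in every zone and the zone head losses add (resistances L/K in series).
Σ(L/K) = 108/2.17 + 654/48.1 = 49.77 + 13.60 = 63.37 d
q = ΔH / Σ(L/K) = 0.914 / 63.37 = 0.01442 m/d (same in every zone)
Zone A: v = q/n = 0.01442/0.31 = 0.04653 m/d → t_A = 108/0.04653 = 2321 d
Zone B: v = q/n = 0.01442/0.27 = 0.05342 m/d → t_B = 654/0.05342 = 12240 d
Total t = 2321 + 12240 = 14560 d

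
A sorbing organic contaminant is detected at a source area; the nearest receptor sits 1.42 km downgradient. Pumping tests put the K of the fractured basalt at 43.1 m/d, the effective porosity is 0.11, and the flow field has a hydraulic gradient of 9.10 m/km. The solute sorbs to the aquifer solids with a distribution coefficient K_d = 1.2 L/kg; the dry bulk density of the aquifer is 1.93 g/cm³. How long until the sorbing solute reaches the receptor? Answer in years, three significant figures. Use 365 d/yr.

24.1 years

Specific discharge q = 43.1 × 0.0091 = 0.3922 m/d
Average linear velocity = 0.3922 / 0.11 = 3.566 m/d
Retardation R = 1 + ρ_b·K_d/n = 1 + 1.93×1.2/0.11 = 22.05
Contaminant velocity v_c = v/R = 3.566/22.05 = 0.1617 m/d
L = 1.42 km = 1420 m
t = L/v_c = 1420/0.1617 = 8783 d
   = 8783/365 = 24.1 yr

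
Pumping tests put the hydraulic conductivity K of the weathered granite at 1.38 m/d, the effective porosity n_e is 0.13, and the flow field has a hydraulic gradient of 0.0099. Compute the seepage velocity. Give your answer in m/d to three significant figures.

Darcy flux q = K·i = 1.38 × 0.0099 = 0.01366 m/d
v_s = q/n_e = 0.01366/0.13 = 0.1051 m/d

0.105 m/d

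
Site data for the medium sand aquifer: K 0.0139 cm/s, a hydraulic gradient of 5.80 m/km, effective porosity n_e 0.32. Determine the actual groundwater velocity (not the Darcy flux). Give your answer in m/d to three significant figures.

K = 0.0139 cm/s × 864 = 12.01 m/d
Darcy flux q = K·i = 12.01 × 0.0058 = 0.06966 m/d
Average linear velocity = 0.06966 / 0.32 = 0.2177 m/d

0.218 m/d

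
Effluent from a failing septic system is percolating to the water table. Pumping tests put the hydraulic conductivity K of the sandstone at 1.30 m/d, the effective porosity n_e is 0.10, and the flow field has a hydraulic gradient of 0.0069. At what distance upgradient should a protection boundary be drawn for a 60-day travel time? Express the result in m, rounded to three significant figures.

q = Ki = 1.30 × 0.0069 = 0.008970 m/d
Seepage velocity v = q / n = 0.008970 / 0.10 = 0.08970 m/d
L = v × T = 0.08970 × 60 = 5.382 m

5.38 m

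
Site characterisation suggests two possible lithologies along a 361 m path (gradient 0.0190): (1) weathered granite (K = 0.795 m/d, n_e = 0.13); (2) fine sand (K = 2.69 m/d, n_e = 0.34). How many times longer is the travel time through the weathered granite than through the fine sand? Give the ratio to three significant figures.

Unit 1 (weathered granite): v = 0.795×0.019/0.13 = 0.1162 m/d, t = 361/0.1162 = 3107 d
Unit 2 (fine sand): v = 2.69×0.019/0.34 = 0.1503 m/d, t = 361/0.1503 = 2401 d
t(weathered granite) / t(fine sand) = 3107/2401 = 1.29

1.29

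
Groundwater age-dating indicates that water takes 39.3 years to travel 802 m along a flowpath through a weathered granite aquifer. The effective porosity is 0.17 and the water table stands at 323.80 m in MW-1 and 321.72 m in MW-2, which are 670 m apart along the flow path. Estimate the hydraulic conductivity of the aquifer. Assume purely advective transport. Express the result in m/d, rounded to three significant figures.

Hydraulic gradient i = (323.80 − 321.72) / 670 = 2.08 / 670 = 0.003104
t = 39.3 years = 14340 d
v = L / t = 802 / 14340 = 0.05591 m/d
K = v · n / i = 0.05591 × 0.17 / 0.003104 = 3.06 m/d

3.06 m/d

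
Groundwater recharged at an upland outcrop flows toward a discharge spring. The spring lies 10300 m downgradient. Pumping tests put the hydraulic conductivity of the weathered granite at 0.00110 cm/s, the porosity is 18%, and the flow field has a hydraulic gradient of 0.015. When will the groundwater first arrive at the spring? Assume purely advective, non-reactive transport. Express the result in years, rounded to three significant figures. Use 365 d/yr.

K = 0.00110 cm/s × 864 = 0.9504 m/d
Darcy flux q = K·i = 0.9504 × 0.015 = 0.01426 m/d
Average linear velocity = 0.01426 / 0.18 = 0.07920 m/d
t = L / v = 10300 / 0.07920 = 130100 d
   = 130100 / 365 = 356 yr

356 years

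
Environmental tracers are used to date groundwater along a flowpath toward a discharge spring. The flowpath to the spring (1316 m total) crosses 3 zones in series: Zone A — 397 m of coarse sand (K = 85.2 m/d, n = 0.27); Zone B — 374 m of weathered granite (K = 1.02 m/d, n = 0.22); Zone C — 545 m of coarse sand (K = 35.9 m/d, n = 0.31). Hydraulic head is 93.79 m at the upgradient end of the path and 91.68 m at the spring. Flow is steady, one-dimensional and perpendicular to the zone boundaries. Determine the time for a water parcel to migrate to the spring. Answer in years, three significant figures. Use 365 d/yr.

180 years

Total head drop ΔH = 93.79 − 91.68 = 2.11 m
Steady 1-D flow in series ⇒ the Darcy flux q is identical in every zone and the zone head losses add (resistances L/K in series).
Σ(L/K) = 397/85.2 + 374/1.02 + 545/35.9 = 4.660 + 366.7 + 15.18 = 386.5 d
q = ΔH / Σ(L/K) = 2.11 / 386.5 = 0.005459 m/d (same in every zone)
Zone A: v = q/n = 0.005459/0.27 = 0.02022 m/d → t_A = 397/0.02022 = 19630 d
Zone B: v = q/n = 0.005459/0.22 = 0.02481 m/d → t_B = 374/0.02481 = 15070 d
Zone C: v = q/n = 0.005459/0.31 = 0.01761 m/d → t_C = 545/0.01761 = 30950 d
Total t = 19630 + 15070 + 30950 = 65650 d
   = 65650 / 365 = 180 yr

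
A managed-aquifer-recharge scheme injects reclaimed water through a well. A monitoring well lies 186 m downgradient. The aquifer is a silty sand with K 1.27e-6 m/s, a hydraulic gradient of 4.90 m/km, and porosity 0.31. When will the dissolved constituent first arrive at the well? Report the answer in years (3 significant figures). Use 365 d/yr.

K = 1.27e-6 m/s × 86400 s/d = 0.1097 m/d
q = Ki = 0.1097 × 0.0049 = 5.377e-4 m/d
Average linear velocity = 5.377e-4 / 0.31 = 0.001734 m/d
t = L / v = 186 / 0.001734 = 107200 d
   = 107200 / 365 = 294 yr

294 years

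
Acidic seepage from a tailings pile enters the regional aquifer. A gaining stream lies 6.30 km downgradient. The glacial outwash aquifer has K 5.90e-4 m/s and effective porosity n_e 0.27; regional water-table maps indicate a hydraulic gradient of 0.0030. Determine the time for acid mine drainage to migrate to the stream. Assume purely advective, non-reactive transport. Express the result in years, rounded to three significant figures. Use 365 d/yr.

30.5 years

K = 5.90e-4 m/s × 86400 s/d = 50.98 m/d
Darcy flux q = K·i = 50.98 × 0.0030 = 0.1529 m/d
Seepage velocity v = q / n = 0.1529 / 0.27 = 0.5664 m/d
L = 6.30 km = 6300 m
t = L / v = 6300 / 0.5664 = 11120 d
   = 11120 / 365 = 30.5 yr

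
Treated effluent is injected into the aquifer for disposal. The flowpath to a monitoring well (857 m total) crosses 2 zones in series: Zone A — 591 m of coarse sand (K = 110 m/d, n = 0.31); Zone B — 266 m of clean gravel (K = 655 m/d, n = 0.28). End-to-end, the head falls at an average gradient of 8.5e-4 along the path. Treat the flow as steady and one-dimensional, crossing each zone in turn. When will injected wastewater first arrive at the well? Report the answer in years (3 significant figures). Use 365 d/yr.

For zones in series the flux q is common to all zones; the equivalent conductivity is the harmonic (thickness-weighted) mean, K_eq = L_total / Σ(L_j/K_j).
Σ(L/K) = 591/110 + 266/655 = 5.373 + 0.4061 = 5.779 d
K_eq = L_total / Σ(L/K) = 857 / 5.779 = 148.3 m/d
q = K_eq · i = 148.3 × 8.5e-4 = 0.1261 m/d (same in every zone)
Zone A: v = q/n = 0.1261/0.31 = 0.4066 m/d → t_A = 591/0.4066 = 1453 d
Zone B: v = q/n = 0.1261/0.28 = 0.4502 m/d → t_B = 266/0.4502 = 590.9 d
Total t = 1453 + 590.9 = 2044 d
   = 2044 / 365 = 5.60 yr

5.60 years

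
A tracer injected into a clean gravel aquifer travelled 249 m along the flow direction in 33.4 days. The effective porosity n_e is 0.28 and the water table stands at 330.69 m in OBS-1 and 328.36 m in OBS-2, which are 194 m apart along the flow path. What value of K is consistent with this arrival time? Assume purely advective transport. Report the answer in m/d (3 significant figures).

Hydraulic gradient i = (330.69 − 328.36) / 194 = 2.33 / 194 = 0.01201
v = L / t = 249 / 33.4 = 7.455 m/d
K = v · n / i = 7.455 × 0.28 / 0.01201 = 174 m/d

174 m/d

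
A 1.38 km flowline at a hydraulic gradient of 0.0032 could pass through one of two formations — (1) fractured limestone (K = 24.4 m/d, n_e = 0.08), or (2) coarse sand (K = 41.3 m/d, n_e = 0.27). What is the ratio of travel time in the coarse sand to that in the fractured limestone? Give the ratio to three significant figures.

Unit 1 (fractured limestone): v = 24.4×0.0032/0.08 = 0.9760 m/d, t = 1380/0.9760 = 1414 d
Unit 2 (coarse sand): v = 41.3×0.0032/0.27 = 0.4895 m/d, t = 1380/0.4895 = 2819 d
t(coarse sand) / t(fractured limestone) = 2819/1414 = 1.99

1.99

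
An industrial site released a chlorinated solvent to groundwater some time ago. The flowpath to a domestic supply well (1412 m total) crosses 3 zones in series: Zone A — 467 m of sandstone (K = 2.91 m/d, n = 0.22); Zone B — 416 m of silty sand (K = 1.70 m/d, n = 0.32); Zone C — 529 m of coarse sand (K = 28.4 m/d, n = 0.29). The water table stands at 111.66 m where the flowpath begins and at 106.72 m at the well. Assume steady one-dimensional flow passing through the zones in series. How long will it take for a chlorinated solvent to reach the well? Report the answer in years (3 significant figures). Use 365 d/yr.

Total head drop ΔH = 111.66 − 106.72 = 4.94 m
Steady 1-D flow in series ⇒ the Darcy flux q is identical in every zone and the zone head losses add (resistances L/K in series).
Σ(L/K) = 467/2.91 + 416/1.70 + 529/28.4 = 160.5 + 244.7 + 18.63 = 423.8 d
q = ΔH / Σ(L/K) = 4.94 / 423.8 = 0.01166 m/d (same in every zone)
Zone A: v = q/n = 0.01166/0.22 = 0.05298 m/d → t_A = 467/0.05298 = 8814 d
Zone B: v = q/n = 0.01166/0.32 = 0.03643 m/d → t_B = 416/0.03643 = 11420 d
Zone C: v = q/n = 0.01166/0.29 = 0.04019 m/d → t_C = 529/0.04019 = 13160 d
Total t = 8814 + 11420 + 13160 = 33400 d
   = 33400 / 365 = 91.5 yr

91.5 years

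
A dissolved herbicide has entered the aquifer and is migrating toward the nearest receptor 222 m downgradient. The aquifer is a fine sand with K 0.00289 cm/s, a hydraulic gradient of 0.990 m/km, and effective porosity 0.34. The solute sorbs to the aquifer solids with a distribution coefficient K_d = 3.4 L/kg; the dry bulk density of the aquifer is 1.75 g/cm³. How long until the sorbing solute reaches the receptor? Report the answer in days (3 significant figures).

565000 days

K = 0.00289 cm/s × 864 = 2.497 m/d
Darcy flux q = K·i = 2.497 × 9.9e-4 = 0.002472 m/d
v_s = q/n_e = 0.002472/0.34 = 0.007271 m/d
Retardation R = 1 + ρ_b·K_d/n = 1 + 1.75×3.4/0.34 = 18.50
Contaminant velocity v_c = v/R = 0.007271/18.50 = 3.930e-4 m/d
t = L/v_c = 222/3.930e-4 = 564900 d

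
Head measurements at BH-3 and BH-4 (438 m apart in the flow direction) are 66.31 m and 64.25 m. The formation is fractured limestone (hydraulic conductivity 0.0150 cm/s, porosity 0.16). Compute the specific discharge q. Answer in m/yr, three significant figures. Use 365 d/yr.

Hydraulic gradient i = (66.31 − 64.25) / 438 = 2.06 / 438 = 0.004703
K = 0.0150 cm/s × 864 = 12.96 m/d
Specific discharge q = 12.96 × 0.004703 = 0.06095 m/d
   = 0.06095 × 365 = 22.2 m/yr

22.2 m/yr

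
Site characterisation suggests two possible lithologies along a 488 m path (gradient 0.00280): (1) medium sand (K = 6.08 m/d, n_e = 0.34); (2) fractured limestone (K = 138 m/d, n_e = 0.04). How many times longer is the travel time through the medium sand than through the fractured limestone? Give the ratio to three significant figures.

193

Unit 1 (medium sand): v = 6.08×0.0028/0.34 = 0.05007 m/d, t = 488/0.05007 = 9746 d
Unit 2 (fractured limestone): v = 138×0.0028/0.04 = 9.660 m/d, t = 488/9.660 = 50.52 d
t(medium sand) / t(fractured limestone) = 9746/50.52 = 193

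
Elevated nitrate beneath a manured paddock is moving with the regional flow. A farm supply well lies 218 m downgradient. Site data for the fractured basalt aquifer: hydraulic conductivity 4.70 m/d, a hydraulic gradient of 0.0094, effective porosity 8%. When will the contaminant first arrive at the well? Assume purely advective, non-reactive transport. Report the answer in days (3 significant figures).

395 days

Specific discharge q = 4.70 × 0.0094 = 0.04418 m/d
Average linear velocity = 0.04418 / 0.08 = 0.5523 m/d
t = L / v = 218 / 0.5523 = 394.7 d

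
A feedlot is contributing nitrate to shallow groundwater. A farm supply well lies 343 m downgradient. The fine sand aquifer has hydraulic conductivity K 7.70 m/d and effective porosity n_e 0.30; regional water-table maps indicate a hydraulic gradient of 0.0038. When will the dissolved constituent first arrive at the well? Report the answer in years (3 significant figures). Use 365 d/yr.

q = Ki = 7.70 × 0.0038 = 0.02926 m/d
Average linear velocity = 0.02926 / 0.30 = 0.09753 m/d
t = L / v = 343 / 0.09753 = 3517 d
   = 3517 / 365 = 9.63 yr

9.63 years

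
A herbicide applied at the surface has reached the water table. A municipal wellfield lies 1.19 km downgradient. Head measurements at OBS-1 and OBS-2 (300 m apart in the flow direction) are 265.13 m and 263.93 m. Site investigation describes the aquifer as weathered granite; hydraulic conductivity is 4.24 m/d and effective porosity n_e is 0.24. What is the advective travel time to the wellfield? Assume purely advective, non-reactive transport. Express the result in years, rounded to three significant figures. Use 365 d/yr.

Hydraulic gradient i = (265.13 − 263.93) / 300 = 1.20 / 300 = 0.004000
q = Ki = 4.24 × 0.004000 = 0.01696 m/d
Seepage velocity v = q / n = 0.01696 / 0.24 = 0.07067 m/d
L = 1.19 km = 1190 m
t = L / v = 1190 / 0.07067 = 16840 d
   = 16840 / 365 = 46.1 yr

46.1 years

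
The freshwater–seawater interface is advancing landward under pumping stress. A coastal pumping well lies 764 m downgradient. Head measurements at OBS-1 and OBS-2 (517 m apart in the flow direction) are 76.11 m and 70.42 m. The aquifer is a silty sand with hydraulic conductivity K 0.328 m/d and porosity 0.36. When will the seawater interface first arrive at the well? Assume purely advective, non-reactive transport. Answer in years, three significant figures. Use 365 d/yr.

209 years

Hydraulic gradient i = (76.11 − 70.42) / 517 = 5.69 / 517 = 0.01101
q = Ki = 0.328 × 0.01101 = 0.003610 m/d
v = Ki/n = 0.328·0.01101/0.36 = 0.01003 m/d
t = L / v = 764 / 0.01003 = 76190 d
   = 76190 / 365 = 209 yr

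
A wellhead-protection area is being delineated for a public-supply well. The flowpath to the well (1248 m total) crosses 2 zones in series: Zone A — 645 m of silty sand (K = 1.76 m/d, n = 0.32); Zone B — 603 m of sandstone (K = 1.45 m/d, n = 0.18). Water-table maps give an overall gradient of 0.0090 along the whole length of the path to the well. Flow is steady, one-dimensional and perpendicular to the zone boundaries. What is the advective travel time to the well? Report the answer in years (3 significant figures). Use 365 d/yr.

60.1 years

For zones in series the flux q is common to all zones; the equivalent conductivity is the harmonic (thickness-weighted) mean, K_eq = L_total / Σ(L_j/K_j).
Σ(L/K) = 645/1.76 + 603/1.45 = 366.5 + 415.9 = 782.3 d
K_eq = L_total / Σ(L/K) = 1248 / 782.3 = 1.595 m/d
q = K_eq · i = 1.595 × 0.0090 = 0.01436 m/d (same in every zone)
Zone A: v = q/n = 0.01436/0.32 = 0.04487 m/d → t_A = 645/0.04487 = 14380 d
Zone B: v = q/n = 0.01436/0.18 = 0.07976 m/d → t_B = 603/0.07976 = 7560 d
Total t = 14380 + 7560 = 21940 d
   = 21940 / 365 = 60.1 yr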